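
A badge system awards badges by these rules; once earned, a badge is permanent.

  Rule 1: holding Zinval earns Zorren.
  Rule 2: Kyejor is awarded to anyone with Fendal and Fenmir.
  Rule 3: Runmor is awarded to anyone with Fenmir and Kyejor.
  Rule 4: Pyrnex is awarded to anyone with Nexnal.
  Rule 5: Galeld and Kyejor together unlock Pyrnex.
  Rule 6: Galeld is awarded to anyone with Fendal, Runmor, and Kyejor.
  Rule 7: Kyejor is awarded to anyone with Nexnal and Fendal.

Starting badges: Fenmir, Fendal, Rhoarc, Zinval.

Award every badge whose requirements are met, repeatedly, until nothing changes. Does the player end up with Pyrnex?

Yes

With Fendal and Fenmir, Kyejor is earned (Rule 2).
With Fenmir and Kyejor, Runmor is earned (Rule 3).
With Fendal, Runmor, and Kyejor, Galeld is earned (Rule 6).
With Galeld and Kyejor, Pyrnex is earned (Rule 5).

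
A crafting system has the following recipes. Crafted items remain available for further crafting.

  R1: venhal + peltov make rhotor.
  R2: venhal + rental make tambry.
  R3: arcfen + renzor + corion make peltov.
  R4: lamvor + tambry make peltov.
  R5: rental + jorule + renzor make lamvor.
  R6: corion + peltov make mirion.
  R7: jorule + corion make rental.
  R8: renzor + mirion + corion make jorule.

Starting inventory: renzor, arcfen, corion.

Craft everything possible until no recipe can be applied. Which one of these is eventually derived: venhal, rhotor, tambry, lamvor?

lamvor

Using R3, arcfen, renzor, and corion make peltov.
Using R6, corion and peltov make mirion.
Using R8, renzor, mirion, and corion make jorule.
jorule + corion → rental (R7).
Using R5, rental, jorule, and renzor make lamvor.
No rule produces venhal, and it is not given. rhotor would need venhal and peltov (R1), but venhal is never obtained. tambry would need venhal and rental (R2), but venhal is never obtained.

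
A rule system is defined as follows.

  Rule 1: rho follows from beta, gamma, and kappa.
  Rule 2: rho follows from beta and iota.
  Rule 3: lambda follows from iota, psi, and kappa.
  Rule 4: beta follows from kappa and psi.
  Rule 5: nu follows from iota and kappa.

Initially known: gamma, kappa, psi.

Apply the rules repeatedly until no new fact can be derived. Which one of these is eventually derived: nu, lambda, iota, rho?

rho

From kappa and psi, Rule 4 gives beta.
From beta, gamma, and kappa, Rule 1 gives rho.
No rule produces iota, and it is not given. nu would need iota and kappa (Rule 5), but iota is never established. lambda would need iota, psi, and kappa (Rule 3), but iota is never established.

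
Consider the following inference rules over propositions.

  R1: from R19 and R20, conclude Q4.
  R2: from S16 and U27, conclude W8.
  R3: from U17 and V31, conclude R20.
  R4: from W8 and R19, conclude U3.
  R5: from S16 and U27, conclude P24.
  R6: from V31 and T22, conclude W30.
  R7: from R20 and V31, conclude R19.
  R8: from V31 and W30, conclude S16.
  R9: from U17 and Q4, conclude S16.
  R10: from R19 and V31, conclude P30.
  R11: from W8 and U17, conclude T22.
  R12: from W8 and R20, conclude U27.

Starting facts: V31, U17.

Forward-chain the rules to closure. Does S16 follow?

Yes

From U17 and V31, R3 gives R20.
From R20 and V31, R7 gives R19.
From R19 and R20, R1 gives Q4.
U17 and Q4 hold, so S16 follows (R9).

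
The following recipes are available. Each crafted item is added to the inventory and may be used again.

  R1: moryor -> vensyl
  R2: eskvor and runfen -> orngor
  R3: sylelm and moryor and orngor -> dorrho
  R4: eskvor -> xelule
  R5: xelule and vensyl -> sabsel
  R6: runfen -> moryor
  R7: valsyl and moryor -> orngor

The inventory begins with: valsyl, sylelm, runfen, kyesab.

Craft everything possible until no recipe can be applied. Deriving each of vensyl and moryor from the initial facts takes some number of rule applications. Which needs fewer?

moryor

moryor: Using R6, runfen makes moryor. [1 rule application]
vensyl: runfen -> moryor (R6). moryor -> vensyl (R1). [2 rule applications]
moryor needs fewer.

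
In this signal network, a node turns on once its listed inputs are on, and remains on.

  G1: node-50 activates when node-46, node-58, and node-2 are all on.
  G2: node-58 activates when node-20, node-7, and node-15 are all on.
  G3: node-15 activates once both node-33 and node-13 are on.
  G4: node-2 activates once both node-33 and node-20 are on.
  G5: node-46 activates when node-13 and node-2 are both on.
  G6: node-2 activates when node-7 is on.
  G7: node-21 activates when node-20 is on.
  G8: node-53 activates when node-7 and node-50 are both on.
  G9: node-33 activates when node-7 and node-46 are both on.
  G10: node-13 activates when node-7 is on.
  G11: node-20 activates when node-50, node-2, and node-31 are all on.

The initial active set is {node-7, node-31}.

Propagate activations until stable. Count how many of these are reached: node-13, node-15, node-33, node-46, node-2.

5

G6: node-7 on → node-2 on.
node-7 is on, so node-13 activates (G10).
node-13 and node-2 are on, so node-46 activates (G5).
G9: node-7 and node-46 on → node-33 on.
node-33 and node-13 are on, so node-15 activates (G3).
node-13: reached.
node-15: reached.
node-33: reached.
node-46: reached.
node-2: reached.
All 5 are reached.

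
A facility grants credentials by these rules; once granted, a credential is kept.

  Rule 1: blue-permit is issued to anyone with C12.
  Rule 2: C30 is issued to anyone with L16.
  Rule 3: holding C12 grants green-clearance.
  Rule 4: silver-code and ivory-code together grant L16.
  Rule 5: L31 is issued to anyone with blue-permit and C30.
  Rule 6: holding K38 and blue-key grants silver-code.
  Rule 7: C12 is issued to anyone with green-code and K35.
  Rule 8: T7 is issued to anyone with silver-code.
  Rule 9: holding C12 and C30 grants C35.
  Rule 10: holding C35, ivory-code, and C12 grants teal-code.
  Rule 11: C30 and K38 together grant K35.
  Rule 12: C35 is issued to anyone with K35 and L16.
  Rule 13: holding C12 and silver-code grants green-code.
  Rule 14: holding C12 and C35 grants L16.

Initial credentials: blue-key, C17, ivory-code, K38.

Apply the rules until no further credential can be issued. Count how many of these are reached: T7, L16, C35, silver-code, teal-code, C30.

5

Holding K38 and blue-key grants silver-code (Rule 6).
Holding silver-code grants T7 (Rule 8).
Holding silver-code and ivory-code grants L16 (Rule 4).
Holding L16 grants C30 (Rule 2).
Holding C30 and K38 grants K35 (Rule 11).
Holding K35 and L16 grants C35 (Rule 12).
T7: reached.
L16: reached.
C35: reached.
silver-code: reached.
teal-code would need C35, ivory-code, and C12 (Rule 10), but C12 is never granted.
C30: reached.
Reached: T7, L16, C35, silver-code, and C30 — 5 of the 6.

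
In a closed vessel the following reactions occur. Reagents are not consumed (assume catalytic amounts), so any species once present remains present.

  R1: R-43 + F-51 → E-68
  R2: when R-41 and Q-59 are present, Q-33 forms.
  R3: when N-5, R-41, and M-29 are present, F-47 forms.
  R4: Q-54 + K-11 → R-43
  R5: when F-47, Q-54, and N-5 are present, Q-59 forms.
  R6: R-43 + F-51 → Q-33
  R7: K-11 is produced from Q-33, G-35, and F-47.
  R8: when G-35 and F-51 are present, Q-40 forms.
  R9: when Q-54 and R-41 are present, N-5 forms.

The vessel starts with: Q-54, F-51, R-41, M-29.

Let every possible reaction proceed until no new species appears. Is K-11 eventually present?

No

K-11 would need Q-33, G-35, and F-47 (R7), but G-35 never forms.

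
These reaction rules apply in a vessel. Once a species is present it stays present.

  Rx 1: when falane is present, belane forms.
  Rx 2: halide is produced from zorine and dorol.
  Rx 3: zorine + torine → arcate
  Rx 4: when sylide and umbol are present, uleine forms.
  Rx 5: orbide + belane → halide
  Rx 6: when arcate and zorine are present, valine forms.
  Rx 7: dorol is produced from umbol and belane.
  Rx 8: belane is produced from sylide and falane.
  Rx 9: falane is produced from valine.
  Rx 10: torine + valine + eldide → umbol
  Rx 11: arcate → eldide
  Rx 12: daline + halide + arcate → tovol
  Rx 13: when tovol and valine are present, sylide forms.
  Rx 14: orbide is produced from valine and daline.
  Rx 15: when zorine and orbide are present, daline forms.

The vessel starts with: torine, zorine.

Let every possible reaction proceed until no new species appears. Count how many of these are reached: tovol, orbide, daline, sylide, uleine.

0

tovol would need daline, halide, and arcate (Rx 12), but daline never forms.
orbide would need valine and daline (Rx 14), but daline never forms.
daline would need zorine and orbide (Rx 15), but orbide never forms.
sylide would need tovol and valine (Rx 13), but tovol never forms.
uleine would need sylide and umbol (Rx 4), but sylide never forms.
None of the 5 are reached.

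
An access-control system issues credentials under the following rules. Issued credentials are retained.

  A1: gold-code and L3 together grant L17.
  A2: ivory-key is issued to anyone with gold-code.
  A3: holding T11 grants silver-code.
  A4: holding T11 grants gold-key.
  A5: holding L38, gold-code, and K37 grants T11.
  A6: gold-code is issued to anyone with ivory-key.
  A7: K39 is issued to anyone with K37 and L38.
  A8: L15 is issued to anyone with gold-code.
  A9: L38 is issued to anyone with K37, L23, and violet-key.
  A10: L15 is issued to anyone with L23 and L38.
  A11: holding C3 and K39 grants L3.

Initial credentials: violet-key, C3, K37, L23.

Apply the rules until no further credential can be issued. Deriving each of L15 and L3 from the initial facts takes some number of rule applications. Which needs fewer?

L15: Holding K37, L23, and violet-key grants L38 (A9). Holding L23 and L38 grants L15 (A10). [2 rule applications]
L3: Holding K37, L23, and violet-key grants L38 (A9). Holding K37 and L38 grants K39 (A7). Holding C3 and K39 grants L3 (A11). [3 rule applications]
L15 needs fewer.

L15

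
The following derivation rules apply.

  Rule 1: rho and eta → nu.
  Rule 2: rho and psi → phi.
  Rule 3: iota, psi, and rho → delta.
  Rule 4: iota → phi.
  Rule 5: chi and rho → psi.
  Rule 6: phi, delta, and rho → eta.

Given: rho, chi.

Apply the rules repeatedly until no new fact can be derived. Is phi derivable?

From chi and rho, Rule 5 gives psi.
From rho and psi, Rule 2 gives phi.

Yes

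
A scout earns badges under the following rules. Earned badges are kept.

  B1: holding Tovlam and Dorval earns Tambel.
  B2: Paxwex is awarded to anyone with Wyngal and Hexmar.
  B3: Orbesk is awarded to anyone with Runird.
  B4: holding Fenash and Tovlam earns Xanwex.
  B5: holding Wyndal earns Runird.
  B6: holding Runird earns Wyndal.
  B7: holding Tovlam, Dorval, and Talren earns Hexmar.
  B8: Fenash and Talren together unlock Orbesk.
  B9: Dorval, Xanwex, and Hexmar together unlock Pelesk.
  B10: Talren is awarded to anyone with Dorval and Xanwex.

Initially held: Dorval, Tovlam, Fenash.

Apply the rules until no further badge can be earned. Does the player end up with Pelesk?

Yes

With Fenash and Tovlam, Xanwex is earned (B4).
With Dorval and Xanwex, Talren is earned (B10).
With Tovlam, Dorval, and Talren, Hexmar is earned (B7).
With Dorval, Xanwex, and Hexmar, Pelesk is earned (B9).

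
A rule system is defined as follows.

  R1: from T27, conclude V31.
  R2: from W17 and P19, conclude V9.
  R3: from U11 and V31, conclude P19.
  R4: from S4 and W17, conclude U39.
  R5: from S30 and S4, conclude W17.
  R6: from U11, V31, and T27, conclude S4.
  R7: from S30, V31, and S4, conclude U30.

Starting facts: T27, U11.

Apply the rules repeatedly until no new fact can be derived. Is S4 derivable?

From T27, R1 gives V31.
From U11, V31, and T27, R6 gives S4.

Yes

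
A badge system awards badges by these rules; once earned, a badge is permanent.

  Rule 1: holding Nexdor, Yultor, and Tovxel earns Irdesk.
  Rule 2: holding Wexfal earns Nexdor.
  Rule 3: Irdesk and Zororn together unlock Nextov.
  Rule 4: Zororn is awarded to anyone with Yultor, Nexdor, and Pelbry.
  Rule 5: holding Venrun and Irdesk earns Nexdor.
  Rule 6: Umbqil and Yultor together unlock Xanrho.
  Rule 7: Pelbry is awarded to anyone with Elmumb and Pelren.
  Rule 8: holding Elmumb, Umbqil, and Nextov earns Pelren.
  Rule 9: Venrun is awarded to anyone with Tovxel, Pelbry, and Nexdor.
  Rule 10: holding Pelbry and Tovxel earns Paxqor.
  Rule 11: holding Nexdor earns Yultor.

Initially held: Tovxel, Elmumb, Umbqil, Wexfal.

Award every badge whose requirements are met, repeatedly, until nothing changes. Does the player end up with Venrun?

No

Venrun would need Tovxel, Pelbry, and Nexdor (Rule 9), but Pelbry is never earned.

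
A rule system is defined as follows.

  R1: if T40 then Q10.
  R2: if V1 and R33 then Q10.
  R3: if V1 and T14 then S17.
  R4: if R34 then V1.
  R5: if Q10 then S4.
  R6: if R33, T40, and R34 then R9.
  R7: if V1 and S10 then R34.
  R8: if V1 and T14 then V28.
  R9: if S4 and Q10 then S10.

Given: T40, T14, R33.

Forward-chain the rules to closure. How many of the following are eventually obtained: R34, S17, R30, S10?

1

T40 holds, so Q10 follows (R1).
From Q10, R5 gives S4.
From S4 and Q10, R9 gives S10.
R34 would need V1 and S10 (R7), but V1 is never established.
S17 would need V1 and T14 (R3), but V1 is never established.
No rule produces R30, and it is not given.
S10: reached.
Reached: S10 — 1 of the 4.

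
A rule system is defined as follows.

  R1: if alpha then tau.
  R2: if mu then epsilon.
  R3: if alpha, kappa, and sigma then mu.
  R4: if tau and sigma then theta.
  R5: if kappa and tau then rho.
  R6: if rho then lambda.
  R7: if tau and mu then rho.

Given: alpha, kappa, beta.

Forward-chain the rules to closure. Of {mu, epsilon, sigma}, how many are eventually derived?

0

mu would need alpha, kappa, and sigma (R3), but sigma is never established.
epsilon would need mu (R2), but mu is never established.
No rule produces sigma, and it is not given.
None of the 3 are reached.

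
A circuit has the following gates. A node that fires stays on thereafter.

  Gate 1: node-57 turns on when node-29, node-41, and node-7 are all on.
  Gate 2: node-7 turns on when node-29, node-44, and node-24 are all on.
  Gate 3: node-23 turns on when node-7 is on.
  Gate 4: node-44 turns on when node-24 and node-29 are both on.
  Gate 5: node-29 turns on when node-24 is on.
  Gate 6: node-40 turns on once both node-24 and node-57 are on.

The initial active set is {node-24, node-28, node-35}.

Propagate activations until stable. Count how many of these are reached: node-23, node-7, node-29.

3

node-24 is on, so node-29 turns on (Gate 5).
node-24 and node-29 are on, so node-44 turns on (Gate 4).
node-29, node-44, and node-24 are on, so node-7 turns on (Gate 2).
node-7 is on, so node-23 turns on (Gate 3).
node-23: reached.
node-7: reached.
node-29: reached.
All 3 are reached.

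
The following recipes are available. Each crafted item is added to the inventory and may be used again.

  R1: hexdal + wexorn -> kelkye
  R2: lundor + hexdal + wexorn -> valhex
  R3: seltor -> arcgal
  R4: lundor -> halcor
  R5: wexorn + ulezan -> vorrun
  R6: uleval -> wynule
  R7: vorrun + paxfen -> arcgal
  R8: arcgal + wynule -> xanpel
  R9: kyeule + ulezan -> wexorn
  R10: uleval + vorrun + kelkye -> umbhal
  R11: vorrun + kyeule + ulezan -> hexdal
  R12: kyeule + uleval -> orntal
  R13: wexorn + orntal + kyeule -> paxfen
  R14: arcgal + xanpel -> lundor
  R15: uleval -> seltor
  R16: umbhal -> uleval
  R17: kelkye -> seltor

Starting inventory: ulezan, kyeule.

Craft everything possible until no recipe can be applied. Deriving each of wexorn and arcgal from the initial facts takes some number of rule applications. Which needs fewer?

wexorn: kyeule + ulezan -> wexorn (R9). [1 rule application]
arcgal: kyeule + ulezan -> wexorn (R9). Using R5, wexorn and ulezan make vorrun. vorrun + kyeule + ulezan -> hexdal (R11). Using R1, hexdal and wexorn make kelkye. kelkye -> seltor (R17). Using R3, seltor makes arcgal. [6 rule applications]
wexorn needs fewer.

wexorn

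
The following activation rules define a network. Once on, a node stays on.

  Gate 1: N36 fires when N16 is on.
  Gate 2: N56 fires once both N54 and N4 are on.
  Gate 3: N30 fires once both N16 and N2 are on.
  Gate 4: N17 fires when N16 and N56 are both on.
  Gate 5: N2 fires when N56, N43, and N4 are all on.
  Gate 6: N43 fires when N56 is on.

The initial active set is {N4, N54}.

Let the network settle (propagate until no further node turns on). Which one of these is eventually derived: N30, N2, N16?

N54 and N4 are on, so N56 fires (Gate 2).
N56 is on, so N43 fires (Gate 6).
Gate 5: N56, N43, and N4 on → N2 on.
No rule produces N16, and it is not given. N30 would need N16 and N2 (Gate 3), but N16 never turns on.

N2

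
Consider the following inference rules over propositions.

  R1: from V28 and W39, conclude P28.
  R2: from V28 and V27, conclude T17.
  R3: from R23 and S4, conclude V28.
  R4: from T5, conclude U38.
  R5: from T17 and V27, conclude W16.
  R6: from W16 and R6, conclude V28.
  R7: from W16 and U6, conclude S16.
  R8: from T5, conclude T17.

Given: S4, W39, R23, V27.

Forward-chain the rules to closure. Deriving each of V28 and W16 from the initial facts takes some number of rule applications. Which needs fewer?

V28: From R23 and S4, R3 gives V28. [1 rule application]
W16: R23 and S4 hold, so V28 follows (R3). From V28 and V27, R2 gives T17. T17 and V27 hold, so W16 follows (R5). [3 rule applications]
V28 needs fewer.

V28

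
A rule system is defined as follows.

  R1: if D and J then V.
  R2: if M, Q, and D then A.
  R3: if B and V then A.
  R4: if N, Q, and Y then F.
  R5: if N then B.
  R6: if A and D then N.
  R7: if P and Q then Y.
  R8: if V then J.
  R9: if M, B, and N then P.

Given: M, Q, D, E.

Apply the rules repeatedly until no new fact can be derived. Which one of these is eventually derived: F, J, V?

F

From M, Q, and D, R2 gives A.
From A and D, R6 gives N.
From N, R5 gives B.
M, B, and N hold, so P follows (R9).
P and Q hold, so Y follows (R7).
N, Q, and Y hold, so F follows (R4).
V would need D and J (R1), but J is never established. J would need V (R8), but V is never established.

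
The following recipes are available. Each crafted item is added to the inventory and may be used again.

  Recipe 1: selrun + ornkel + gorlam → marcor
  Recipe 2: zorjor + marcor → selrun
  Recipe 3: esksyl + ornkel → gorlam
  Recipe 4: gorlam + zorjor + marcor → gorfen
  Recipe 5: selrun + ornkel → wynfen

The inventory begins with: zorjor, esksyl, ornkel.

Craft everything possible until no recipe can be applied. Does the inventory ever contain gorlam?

Yes

Using Recipe 3, esksyl and ornkel make gorlam.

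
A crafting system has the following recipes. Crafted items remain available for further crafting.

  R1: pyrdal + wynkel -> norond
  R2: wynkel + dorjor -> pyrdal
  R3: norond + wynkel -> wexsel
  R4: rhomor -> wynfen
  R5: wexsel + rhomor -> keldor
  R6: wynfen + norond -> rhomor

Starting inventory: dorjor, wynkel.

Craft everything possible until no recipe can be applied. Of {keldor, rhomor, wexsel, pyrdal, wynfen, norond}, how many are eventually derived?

3

Using R2, wynkel and dorjor make pyrdal.
Using R1, pyrdal and wynkel make norond.
norond + wynkel -> wexsel (R3).
keldor would need wexsel and rhomor (R5), but rhomor is never obtained.
rhomor would need wynfen and norond (R6), but wynfen is never obtained.
wexsel: reached.
pyrdal: reached.
wynfen would need rhomor (R4), but rhomor is never obtained.
norond: reached.
Reached: wexsel, pyrdal, and norond — 3 of the 6.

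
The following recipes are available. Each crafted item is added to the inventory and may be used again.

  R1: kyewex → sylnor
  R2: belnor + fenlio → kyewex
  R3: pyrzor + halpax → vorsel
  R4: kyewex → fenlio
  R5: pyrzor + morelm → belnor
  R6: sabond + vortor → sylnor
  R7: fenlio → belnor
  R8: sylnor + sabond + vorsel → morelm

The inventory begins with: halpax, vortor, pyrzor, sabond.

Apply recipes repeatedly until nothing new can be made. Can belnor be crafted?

Yes

Using R6, sabond and vortor make sylnor.
Using R3, pyrzor and halpax make vorsel.
sylnor + sabond + vorsel → morelm (R8).
pyrzor + morelm → belnor (R5).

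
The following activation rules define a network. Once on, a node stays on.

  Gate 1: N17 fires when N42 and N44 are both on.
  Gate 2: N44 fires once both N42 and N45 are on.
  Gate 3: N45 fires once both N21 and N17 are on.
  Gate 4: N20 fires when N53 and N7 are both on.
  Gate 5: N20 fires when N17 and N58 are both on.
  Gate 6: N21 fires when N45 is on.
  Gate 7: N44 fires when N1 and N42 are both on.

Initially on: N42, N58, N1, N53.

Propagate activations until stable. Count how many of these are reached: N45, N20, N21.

N1 and N42 are on, so N44 fires (Gate 7).
N42 and N44 are on, so N17 fires (Gate 1).
N17 and N58 are on, so N20 fires (Gate 5).
N45 would need N21 and N17 (Gate 3), but N21 never turns on.
N20: reached.
N21 would need N45 (Gate 6), but N45 never turns on.
Reached: N20 — 1 of the 3.

1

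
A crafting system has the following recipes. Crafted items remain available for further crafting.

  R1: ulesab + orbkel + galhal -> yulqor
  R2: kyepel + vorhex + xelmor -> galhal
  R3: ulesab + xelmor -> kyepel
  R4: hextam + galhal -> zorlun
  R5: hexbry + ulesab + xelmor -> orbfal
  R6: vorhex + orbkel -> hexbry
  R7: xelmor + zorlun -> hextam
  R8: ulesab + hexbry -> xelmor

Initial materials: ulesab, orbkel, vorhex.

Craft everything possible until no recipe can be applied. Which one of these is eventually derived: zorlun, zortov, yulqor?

vorhex + orbkel -> hexbry (R6).
ulesab + hexbry -> xelmor (R8).
ulesab + xelmor -> kyepel (R3).
Using R2, kyepel, vorhex, and xelmor make galhal.
Using R1, ulesab, orbkel, and galhal make yulqor.
No rule produces zortov, and it is not given. zorlun would need hextam and galhal (R4), but hextam is never obtained.

yulqor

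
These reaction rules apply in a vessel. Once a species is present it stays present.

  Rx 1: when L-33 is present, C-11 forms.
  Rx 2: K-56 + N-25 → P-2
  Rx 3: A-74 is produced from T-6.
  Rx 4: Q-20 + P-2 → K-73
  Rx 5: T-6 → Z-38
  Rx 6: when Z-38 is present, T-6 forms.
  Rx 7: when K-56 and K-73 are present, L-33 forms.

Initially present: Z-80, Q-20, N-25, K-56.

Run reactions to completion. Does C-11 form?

Yes

K-56 and N-25 present → P-2 forms (Rx 2).
Q-20 and P-2 present → K-73 forms (Rx 4).
K-56 and K-73 present → L-33 forms (Rx 7).
L-33 present → C-11 forms (Rx 1).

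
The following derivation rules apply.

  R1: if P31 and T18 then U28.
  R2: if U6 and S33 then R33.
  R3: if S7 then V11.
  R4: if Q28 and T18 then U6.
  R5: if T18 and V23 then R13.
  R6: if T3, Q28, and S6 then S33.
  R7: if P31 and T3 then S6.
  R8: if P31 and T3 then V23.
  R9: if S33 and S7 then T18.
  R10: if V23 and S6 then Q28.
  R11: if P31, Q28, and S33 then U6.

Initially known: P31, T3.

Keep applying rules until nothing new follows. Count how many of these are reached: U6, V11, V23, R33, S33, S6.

P31 and T3 hold, so S6 follows (R7).
From P31 and T3, R8 gives V23.
V23 and S6 hold, so Q28 follows (R10).
From T3, Q28, and S6, R6 gives S33.
P31, Q28, and S33 hold, so U6 follows (R11).
From U6 and S33, R2 gives R33.
U6: reached.
V11 would need S7 (R3), but S7 is never established.
V23: reached.
R33: reached.
S33: reached.
S6: reached.
Reached: U6, V23, R33, S33, and S6 — 5 of the 6.

5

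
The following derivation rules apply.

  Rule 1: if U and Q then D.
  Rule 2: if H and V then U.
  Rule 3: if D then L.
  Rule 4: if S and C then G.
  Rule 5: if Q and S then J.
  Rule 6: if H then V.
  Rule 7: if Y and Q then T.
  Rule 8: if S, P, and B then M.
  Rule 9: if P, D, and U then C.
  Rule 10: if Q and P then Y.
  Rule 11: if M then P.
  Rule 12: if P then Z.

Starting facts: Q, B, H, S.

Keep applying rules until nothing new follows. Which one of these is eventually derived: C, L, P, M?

H holds, so V follows (Rule 6).
From H and V, Rule 2 gives U.
U and Q hold, so D follows (Rule 1).
From D, Rule 3 gives L.
C would need P, D, and U (Rule 9), but P is never established. P would need M (Rule 11), but M is never established. M would need S, P, and B (Rule 8), but P is never established.

L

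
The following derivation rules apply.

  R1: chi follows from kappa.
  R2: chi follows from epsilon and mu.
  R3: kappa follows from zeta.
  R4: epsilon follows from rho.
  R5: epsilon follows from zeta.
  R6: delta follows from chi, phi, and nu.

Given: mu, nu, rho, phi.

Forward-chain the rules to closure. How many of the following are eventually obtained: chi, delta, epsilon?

From rho, R4 gives epsilon.
epsilon and mu hold, so chi follows (R2).
chi, phi, and nu hold, so delta follows (R6).
chi: reached.
delta: reached.
epsilon: reached.
All 3 are reached.

3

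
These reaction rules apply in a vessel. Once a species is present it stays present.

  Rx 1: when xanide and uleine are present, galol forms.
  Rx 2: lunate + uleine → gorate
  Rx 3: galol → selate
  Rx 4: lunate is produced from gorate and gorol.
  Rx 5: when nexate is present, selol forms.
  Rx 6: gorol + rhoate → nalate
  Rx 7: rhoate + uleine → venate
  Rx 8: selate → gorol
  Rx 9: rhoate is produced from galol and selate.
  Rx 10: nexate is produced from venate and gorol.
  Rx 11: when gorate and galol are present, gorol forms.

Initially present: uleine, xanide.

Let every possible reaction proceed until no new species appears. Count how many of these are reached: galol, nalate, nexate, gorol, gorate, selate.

5

xanide and uleine present → galol forms (Rx 1).
galol present → selate forms (Rx 3).
galol and selate present → rhoate forms (Rx 9).
selate present → gorol forms (Rx 8).
gorol and rhoate present → nalate forms (Rx 6).
rhoate and uleine present → venate forms (Rx 7).
venate and gorol present → nexate forms (Rx 10).
galol: reached.
nalate: reached.
nexate: reached.
gorol: reached.
gorate would need lunate and uleine (Rx 2), but lunate never forms.
selate: reached.
Reached: galol, nalate, nexate, gorol, and selate — 5 of the 6.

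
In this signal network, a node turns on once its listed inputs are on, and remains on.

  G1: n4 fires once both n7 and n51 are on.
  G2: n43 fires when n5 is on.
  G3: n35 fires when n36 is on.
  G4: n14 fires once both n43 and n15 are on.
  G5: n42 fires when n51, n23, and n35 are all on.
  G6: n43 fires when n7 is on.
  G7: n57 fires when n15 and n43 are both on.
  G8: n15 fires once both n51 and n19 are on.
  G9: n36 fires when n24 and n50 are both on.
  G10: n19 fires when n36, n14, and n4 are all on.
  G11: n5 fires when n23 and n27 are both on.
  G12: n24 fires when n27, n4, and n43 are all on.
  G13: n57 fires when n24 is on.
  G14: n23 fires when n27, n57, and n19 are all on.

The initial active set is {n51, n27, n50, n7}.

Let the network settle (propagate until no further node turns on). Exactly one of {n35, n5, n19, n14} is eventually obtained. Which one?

n35

G1: n7 and n51 on → n4 on.
G6: n7 on → n43 on.
G12: n27, n4, and n43 on → n24 on.
n24 and n50 are on, so n36 fires (G9).
n36 is on, so n35 fires (G3).
n14 would need n43 and n15 (G4), but n15 never turns on. n19 would need n36, n14, and n4 (G10), but n14 never turns on. n5 would need n23 and n27 (G11), but n23 never turns on.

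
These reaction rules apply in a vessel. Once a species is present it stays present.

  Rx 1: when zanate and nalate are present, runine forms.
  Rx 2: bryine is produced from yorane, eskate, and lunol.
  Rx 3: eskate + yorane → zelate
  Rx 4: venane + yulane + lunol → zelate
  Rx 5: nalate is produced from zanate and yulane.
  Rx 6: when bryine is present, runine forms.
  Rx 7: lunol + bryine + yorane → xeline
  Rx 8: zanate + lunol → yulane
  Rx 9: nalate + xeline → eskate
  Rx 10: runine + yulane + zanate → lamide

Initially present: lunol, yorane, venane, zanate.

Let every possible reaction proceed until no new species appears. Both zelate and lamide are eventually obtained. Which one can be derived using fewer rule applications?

zelate

zelate: zanate and lunol present → yulane forms (Rx 8). venane, yulane, and lunol present → zelate forms (Rx 4). [2 rule applications]
lamide: zanate and lunol present → yulane forms (Rx 8). zanate and yulane present → nalate forms (Rx 5). zanate and nalate present → runine forms (Rx 1). runine, yulane, and zanate present → lamide forms (Rx 10). [4 rule applications]
zelate needs fewer.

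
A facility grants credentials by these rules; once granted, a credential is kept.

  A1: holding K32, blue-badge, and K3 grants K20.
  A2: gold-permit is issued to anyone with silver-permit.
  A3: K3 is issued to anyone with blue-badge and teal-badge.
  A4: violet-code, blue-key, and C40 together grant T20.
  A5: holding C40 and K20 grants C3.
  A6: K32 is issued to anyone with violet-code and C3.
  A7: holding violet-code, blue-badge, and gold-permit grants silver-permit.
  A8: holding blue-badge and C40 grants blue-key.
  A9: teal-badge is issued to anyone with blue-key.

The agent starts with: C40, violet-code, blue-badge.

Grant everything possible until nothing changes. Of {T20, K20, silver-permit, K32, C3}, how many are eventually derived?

1

Holding blue-badge and C40 grants blue-key (A8).
Holding violet-code, blue-key, and C40 grants T20 (A4).
T20: reached.
K20 would need K32, blue-badge, and K3 (A1), but K32 is never granted.
silver-permit would need violet-code, blue-badge, and gold-permit (A7), but gold-permit is never granted.
K32 would need violet-code and C3 (A6), but C3 is never granted.
C3 would need C40 and K20 (A5), but K20 is never granted.
Reached: T20 — 1 of the 5.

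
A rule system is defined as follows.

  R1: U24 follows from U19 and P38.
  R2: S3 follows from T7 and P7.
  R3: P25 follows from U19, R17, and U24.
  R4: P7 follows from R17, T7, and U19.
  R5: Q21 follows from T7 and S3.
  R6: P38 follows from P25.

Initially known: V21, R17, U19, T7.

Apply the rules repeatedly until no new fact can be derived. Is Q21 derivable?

Yes

From R17, T7, and U19, R4 gives P7.
From T7 and P7, R2 gives S3.
T7 and S3 hold, so Q21 follows (R5).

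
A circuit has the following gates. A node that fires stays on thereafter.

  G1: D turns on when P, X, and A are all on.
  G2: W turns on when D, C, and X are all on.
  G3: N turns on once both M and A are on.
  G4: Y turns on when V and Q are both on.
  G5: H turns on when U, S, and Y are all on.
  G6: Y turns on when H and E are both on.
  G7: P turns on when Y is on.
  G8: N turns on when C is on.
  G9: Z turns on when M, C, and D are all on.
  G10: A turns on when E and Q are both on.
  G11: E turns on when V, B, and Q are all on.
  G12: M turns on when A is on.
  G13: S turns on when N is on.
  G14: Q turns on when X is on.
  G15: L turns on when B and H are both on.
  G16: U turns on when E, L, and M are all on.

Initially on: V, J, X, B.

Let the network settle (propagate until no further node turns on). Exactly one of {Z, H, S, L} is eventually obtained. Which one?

S

X is on, so Q turns on (G14).
G11: V, B, and Q on → E on.
E and Q are on, so A turns on (G10).
G12: A on → M on.
M and A are on, so N turns on (G3).
G13: N on → S on.
L would need B and H (G15), but H never turns on. Z would need M, C, and D (G9), but C never turns on. H would need U, S, and Y (G5), but U never turns on.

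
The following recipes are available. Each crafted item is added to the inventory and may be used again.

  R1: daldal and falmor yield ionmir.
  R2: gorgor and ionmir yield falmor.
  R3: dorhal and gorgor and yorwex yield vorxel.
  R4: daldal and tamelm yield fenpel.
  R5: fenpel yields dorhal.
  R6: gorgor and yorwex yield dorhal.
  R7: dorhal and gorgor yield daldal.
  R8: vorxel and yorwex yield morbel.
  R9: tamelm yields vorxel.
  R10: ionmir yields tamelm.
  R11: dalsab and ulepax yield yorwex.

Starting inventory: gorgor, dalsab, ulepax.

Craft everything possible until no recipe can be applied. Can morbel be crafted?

Yes

dalsab and ulepax → yorwex (R11).
gorgor and yorwex → dorhal (R6).
dorhal and gorgor and yorwex → vorxel (R3).
vorxel and yorwex → morbel (R8).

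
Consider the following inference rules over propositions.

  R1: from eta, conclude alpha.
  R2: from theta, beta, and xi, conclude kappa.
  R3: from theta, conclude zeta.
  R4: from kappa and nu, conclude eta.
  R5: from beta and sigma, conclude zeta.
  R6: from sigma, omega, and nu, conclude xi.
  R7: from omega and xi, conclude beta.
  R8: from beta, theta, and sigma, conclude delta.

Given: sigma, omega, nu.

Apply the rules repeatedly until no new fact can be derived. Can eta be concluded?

No

eta would need kappa and nu (R4), but kappa is never established.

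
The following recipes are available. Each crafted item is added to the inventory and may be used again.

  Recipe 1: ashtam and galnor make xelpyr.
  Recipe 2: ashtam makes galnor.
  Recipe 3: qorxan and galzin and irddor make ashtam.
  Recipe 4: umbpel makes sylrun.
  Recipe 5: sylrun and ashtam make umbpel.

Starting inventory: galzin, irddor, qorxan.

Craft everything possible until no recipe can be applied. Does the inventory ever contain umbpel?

No

umbpel would need sylrun and ashtam (Recipe 5), but sylrun is never obtained.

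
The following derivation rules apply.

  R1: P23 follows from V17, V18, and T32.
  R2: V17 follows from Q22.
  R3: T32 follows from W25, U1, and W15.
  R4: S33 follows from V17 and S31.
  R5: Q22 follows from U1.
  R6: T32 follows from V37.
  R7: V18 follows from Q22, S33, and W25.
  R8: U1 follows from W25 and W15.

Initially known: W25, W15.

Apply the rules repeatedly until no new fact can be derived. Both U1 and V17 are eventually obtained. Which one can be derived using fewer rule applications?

U1

U1: From W25 and W15, R8 gives U1. [1 rule application]
V17: W25 and W15 hold, so U1 follows (R8). U1 holds, so Q22 follows (R5). Q22 holds, so V17 follows (R2). [3 rule applications]
U1 needs fewer.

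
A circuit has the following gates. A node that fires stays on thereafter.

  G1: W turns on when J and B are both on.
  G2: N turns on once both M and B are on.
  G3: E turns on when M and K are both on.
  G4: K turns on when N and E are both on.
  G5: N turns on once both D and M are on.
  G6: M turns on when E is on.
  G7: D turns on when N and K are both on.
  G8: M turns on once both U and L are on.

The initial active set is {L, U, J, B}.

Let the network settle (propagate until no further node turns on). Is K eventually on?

No

K would need N and E (G4), but E never turns on.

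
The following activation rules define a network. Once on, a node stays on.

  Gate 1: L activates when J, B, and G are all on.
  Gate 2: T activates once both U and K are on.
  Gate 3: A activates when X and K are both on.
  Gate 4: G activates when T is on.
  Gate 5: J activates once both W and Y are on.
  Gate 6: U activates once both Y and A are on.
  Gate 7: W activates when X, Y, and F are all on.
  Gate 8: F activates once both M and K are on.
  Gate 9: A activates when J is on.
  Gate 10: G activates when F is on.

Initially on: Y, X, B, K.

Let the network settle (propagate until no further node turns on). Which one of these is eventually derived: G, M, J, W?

G

Gate 3: X and K on → A on.
Y and A are on, so U activates (Gate 6).
Gate 2: U and K on → T on.
T is on, so G activates (Gate 4).
W would need X, Y, and F (Gate 7), but F never turns on. J would need W and Y (Gate 5), but W never turns on. No rule produces M, and it is not given.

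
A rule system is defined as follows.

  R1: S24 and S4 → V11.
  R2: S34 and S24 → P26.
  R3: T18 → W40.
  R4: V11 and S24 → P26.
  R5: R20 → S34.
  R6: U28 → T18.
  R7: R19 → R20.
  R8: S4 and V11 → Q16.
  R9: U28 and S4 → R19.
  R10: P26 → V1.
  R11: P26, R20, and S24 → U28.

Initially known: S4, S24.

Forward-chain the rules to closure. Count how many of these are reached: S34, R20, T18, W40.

S34 would need R20 (R5), but R20 is never established.
R20 would need R19 (R7), but R19 is never established.
T18 would need U28 (R6), but U28 is never established.
W40 would need T18 (R3), but T18 is never established.
None of the 4 are reached.

0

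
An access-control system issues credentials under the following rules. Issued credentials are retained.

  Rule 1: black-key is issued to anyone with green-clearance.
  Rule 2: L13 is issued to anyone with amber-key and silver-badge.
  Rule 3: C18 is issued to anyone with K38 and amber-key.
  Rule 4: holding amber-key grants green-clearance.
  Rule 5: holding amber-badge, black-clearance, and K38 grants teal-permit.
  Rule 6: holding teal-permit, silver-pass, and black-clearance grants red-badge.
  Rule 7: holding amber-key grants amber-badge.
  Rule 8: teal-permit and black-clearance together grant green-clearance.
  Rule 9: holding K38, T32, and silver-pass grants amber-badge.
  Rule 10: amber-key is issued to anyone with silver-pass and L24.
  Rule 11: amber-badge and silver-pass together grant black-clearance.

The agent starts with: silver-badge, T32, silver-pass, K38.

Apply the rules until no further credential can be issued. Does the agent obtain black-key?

Holding K38, T32, and silver-pass grants amber-badge (Rule 9).
Holding amber-badge and silver-pass grants black-clearance (Rule 11).
Holding amber-badge, black-clearance, and K38 grants teal-permit (Rule 5).
Holding teal-permit and black-clearance grants green-clearance (Rule 8).
Holding green-clearance grants black-key (Rule 1).

Yes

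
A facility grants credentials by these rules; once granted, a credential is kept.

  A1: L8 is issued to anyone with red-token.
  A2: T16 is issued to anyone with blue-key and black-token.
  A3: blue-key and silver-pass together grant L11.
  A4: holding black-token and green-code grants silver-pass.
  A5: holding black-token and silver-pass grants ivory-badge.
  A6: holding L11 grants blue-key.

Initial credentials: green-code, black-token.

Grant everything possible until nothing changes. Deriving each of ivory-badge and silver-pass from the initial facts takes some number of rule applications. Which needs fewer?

silver-pass

silver-pass: Holding black-token and green-code grants silver-pass (A4). [1 rule application]
ivory-badge: Holding black-token and green-code grants silver-pass (A4). Holding black-token and silver-pass grants ivory-badge (A5). [2 rule applications]
silver-pass needs fewer.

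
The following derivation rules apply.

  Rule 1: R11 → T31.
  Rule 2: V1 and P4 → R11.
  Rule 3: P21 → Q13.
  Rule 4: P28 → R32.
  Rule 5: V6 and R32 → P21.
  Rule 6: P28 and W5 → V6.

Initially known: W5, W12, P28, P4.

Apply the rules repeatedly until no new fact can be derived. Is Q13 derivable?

From P28 and W5, Rule 6 gives V6.
From P28, Rule 4 gives R32.
From V6 and R32, Rule 5 gives P21.
P21 holds, so Q13 follows (Rule 3).

Yes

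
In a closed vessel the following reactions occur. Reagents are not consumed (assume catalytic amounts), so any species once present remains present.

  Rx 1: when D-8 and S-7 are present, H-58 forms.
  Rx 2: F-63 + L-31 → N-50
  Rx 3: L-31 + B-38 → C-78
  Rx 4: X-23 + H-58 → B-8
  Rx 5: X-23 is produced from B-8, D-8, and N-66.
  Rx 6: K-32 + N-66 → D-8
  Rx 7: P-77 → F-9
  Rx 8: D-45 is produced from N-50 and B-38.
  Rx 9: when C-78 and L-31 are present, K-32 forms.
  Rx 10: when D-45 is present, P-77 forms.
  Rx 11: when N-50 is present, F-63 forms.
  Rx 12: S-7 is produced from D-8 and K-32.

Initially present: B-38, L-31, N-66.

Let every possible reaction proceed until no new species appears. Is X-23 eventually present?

X-23 would need B-8, D-8, and N-66 (Rx 5), but B-8 never forms.

No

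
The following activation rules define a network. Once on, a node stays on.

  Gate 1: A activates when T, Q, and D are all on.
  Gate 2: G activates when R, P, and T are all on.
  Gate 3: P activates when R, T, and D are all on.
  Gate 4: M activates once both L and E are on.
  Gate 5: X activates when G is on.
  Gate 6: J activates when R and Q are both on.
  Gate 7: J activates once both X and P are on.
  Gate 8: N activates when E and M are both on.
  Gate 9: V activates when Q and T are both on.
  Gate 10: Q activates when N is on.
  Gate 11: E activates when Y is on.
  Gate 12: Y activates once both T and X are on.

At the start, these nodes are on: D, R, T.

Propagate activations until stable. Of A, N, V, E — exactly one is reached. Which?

E

Gate 3: R, T, and D on → P on.
Gate 2: R, P, and T on → G on.
G is on, so X activates (Gate 5).
T and X are on, so Y activates (Gate 12).
Gate 11: Y on → E on.
V would need Q and T (Gate 9), but Q never turns on. N would need E and M (Gate 8), but M never turns on. A would need T, Q, and D (Gate 1), but Q never turns on.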